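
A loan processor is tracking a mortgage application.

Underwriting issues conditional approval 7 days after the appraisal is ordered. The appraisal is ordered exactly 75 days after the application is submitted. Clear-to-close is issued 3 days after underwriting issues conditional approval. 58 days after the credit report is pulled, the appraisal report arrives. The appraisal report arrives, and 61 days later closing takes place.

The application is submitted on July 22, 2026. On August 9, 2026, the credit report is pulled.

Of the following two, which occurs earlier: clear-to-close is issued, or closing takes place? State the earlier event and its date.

Clear-to-close is issued — October 15, 2026

The application is submitted: Jul 22, 2026.
The appraisal is ordered: Jul 22, 2026 + 75 days = Oct 5, 2026.
Underwriting issues conditional approval: Oct 5, 2026 + 7 days = Oct 12, 2026.
Clear-to-close is issued: Oct 12, 2026 + 3 days = Oct 15, 2026.
The credit report is pulled: Aug 9, 2026.
The appraisal report arrives: Aug 9, 2026 + 58 days = Oct 6, 2026.
Closing takes place: Oct 6, 2026 + 61 days = Dec 6, 2026.
Comparing: clear-to-close is issued on Oct 15, 2026 vs closing takes place on Dec 6, 2026. Earlier: clear-to-close is issued.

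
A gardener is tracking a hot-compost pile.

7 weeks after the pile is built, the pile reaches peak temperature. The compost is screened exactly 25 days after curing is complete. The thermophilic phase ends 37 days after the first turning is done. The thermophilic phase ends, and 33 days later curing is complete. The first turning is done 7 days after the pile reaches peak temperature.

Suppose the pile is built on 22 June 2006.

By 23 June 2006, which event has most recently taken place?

The pile is built

The pile is built: Jun 22, 2006.
The pile reaches peak temperature: Jun 22, 2006 + 7 weeks = Aug 10, 2006.
The first turning is done: Aug 10, 2006 + 7 days = Aug 17, 2006.
The thermophilic phase ends: Aug 17, 2006 + 37 days = Sep 23, 2006.
Curing is complete: Sep 23, 2006 + 33 days = Oct 26, 2006.
The compost is screened: Oct 26, 2006 + 25 days = Nov 20, 2006.
Jun 23, 2006 falls between when the pile is built (Jun 22, 2006) and when the pile reaches peak temperature (Aug 10, 2006).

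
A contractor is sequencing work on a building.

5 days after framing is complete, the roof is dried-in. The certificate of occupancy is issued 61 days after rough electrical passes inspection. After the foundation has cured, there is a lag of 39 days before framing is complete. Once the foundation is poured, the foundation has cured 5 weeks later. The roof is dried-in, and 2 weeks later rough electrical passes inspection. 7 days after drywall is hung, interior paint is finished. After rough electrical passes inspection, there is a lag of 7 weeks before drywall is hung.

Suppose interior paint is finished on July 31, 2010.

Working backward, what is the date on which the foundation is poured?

Interior paint is finished: Jul 31, 2010.
Drywall is hung: Jul 31, 2010 − 7 days = Jul 24, 2010.
Rough electrical passes inspection: Jul 24, 2010 − 7 weeks = Jun 5, 2010.
The roof is dried-in: Jun 5, 2010 − 2 weeks = May 22, 2010.
Framing is complete: May 22, 2010 − 5 days = May 17, 2010.
The foundation has cured: May 17, 2010 − 39 days = Apr 8, 2010.
The foundation is poured: Apr 8, 2010 − 5 weeks = Mar 4, 2010.

March 4, 2010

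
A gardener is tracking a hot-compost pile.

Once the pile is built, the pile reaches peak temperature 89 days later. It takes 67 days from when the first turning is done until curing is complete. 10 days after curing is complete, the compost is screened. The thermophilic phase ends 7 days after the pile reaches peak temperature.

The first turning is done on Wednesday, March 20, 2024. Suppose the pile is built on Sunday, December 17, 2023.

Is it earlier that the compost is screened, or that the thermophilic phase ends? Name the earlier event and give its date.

The thermophilic phase ends — Friday, March 22, 2024

The first turning is done: Mar 20, 2024.
Curing is complete: Mar 20, 2024 + 67 days = May 26, 2024.
The compost is screened: May 26, 2024 + 10 days = Jun 5, 2024.
The pile is built: Dec 17, 2023.
The pile reaches peak temperature: Dec 17, 2023 + 89 days = Mar 15, 2024.
The thermophilic phase ends: Mar 15, 2024 + 7 days = Mar 22, 2024.
Comparing: the compost is screened on Jun 5, 2024 vs the thermophilic phase ends on Mar 22, 2024. Earlier: the thermophilic phase ends.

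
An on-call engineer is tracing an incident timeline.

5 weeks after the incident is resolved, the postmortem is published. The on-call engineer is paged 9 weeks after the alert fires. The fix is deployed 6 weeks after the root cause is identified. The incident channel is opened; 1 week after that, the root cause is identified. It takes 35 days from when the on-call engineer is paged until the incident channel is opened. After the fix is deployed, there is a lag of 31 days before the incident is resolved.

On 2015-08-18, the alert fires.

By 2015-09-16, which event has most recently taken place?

The alert fires: Aug 18, 2015.
The on-call engineer is paged: Aug 18, 2015 + 9 weeks = Oct 20, 2015.
The incident channel is opened: Oct 20, 2015 + 35 days = Nov 24, 2015.
The root cause is identified: Nov 24, 2015 + 1 week = Dec 1, 2015.
The fix is deployed: Dec 1, 2015 + 6 weeks = Jan 12, 2016.
The incident is resolved: Jan 12, 2016 + 31 days = Feb 12, 2016.
The postmortem is published: Feb 12, 2016 + 5 weeks = Mar 18, 2016.
Sep 16, 2015 falls between when the alert fires (Aug 18, 2015) and when the on-call engineer is paged (Oct 20, 2015).

The alert fires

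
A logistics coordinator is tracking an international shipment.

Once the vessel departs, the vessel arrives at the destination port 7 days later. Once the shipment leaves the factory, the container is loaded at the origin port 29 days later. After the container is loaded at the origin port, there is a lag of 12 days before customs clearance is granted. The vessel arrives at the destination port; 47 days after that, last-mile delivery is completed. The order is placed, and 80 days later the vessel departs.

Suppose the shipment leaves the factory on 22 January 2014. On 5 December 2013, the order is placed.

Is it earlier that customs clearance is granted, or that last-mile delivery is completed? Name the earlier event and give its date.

Customs clearance is granted — 4 March 2014

The shipment leaves the factory: Jan 22, 2014.
The container is loaded at the origin port: Jan 22, 2014 + 29 days = Feb 20, 2014.
Customs clearance is granted: Feb 20, 2014 + 12 days = Mar 4, 2014.
The order is placed: Dec 5, 2013.
The vessel departs: Dec 5, 2013 + 80 days = Feb 23, 2014.
The vessel arrives at the destination port: Feb 23, 2014 + 7 days = Mar 2, 2014.
Last-mile delivery is completed: Mar 2, 2014 + 47 days = Apr 18, 2014.
Comparing: customs clearance is granted on Mar 4, 2014 vs last-mile delivery is completed on Apr 18, 2014. Earlier: customs clearance is granted.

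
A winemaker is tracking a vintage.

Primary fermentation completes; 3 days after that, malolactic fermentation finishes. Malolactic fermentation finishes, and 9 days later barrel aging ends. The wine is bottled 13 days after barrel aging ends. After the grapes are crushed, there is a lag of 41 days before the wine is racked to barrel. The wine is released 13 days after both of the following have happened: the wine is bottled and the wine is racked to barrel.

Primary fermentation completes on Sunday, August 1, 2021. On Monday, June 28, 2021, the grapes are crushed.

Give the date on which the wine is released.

Wednesday, September 8, 2021

Primary fermentation completes: Aug 1, 2021.
Malolactic fermentation finishes: Aug 1, 2021 + 3 days = Aug 4, 2021.
Barrel aging ends: Aug 4, 2021 + 9 days = Aug 13, 2021.
The wine is bottled: Aug 13, 2021 + 13 days = Aug 26, 2021.
The grapes are crushed: Jun 28, 2021.
The wine is racked to barrel: Jun 28, 2021 + 41 days = Aug 8, 2021.
Both prerequisites met — the wine is bottled (Aug 26, 2021), the wine is racked to barrel (Aug 8, 2021); the later is Aug 26, 2021.
The wine is released: Aug 26, 2021 + 13 days = Sep 8, 2021.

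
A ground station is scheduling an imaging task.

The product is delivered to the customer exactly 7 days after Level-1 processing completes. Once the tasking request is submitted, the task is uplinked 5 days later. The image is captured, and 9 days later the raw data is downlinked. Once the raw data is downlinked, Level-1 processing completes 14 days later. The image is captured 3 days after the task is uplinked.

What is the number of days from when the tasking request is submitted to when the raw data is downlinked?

17 days

Causal path: the tasking request is submitted → the task is uplinked → the image is captured → the raw data is downlinked.
Total delay along the path: 5 + 3 + 9 = 17 days.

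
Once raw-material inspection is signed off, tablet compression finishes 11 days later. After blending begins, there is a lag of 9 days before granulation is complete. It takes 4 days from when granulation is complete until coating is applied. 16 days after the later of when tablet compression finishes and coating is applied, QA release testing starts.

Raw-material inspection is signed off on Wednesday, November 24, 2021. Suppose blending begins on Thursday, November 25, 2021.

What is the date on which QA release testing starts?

Raw-material inspection is signed off: Nov 24, 2021.
Tablet compression finishes: Nov 24, 2021 + 11 days = Dec 5, 2021.
Blending begins: Nov 25, 2021.
Granulation is complete: Nov 25, 2021 + 9 days = Dec 4, 2021.
Coating is applied: Dec 4, 2021 + 4 days = Dec 8, 2021.
Both prerequisites met — tablet compression finishes (Dec 5, 2021), coating is applied (Dec 8, 2021); the later is Dec 8, 2021.
QA release testing starts: Dec 8, 2021 + 16 days = Dec 24, 2021.

Friday, December 24, 2021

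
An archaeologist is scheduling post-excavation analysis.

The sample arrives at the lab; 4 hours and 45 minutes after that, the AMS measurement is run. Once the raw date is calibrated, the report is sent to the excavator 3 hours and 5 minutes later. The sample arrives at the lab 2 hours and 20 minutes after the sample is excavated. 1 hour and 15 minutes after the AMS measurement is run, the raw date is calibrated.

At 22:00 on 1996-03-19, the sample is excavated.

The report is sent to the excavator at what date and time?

09:25 on 1996-03-20

The sample is excavated: 22:00 Mar 19, 1996.
The sample arrives at the lab: 22:00 Mar 19, 1996 + 2h20m = 00:20 Mar 20, 1996.
The AMS measurement is run: 00:20 Mar 20, 1996 + 4h45m = 05:05 Mar 20, 1996.
The raw date is calibrated: 05:05 Mar 20, 1996 + 1h15m = 06:20 Mar 20, 1996.
The report is sent to the excavator: 06:20 Mar 20, 1996 + 3h05m = 09:25 Mar 20, 1996.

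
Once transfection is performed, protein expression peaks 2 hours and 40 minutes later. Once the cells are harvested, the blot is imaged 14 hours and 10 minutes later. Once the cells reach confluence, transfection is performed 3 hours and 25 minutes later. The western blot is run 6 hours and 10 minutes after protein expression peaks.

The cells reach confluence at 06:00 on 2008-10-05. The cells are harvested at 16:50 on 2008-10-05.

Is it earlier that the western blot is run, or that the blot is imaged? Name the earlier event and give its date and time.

The cells reach confluence: 06:00 Oct 5, 2008.
Transfection is performed: 06:00 Oct 5, 2008 + 3h25m = 09:25 Oct 5, 2008.
Protein expression peaks: 09:25 Oct 5, 2008 + 2h40m = 12:05 Oct 5, 2008.
The western blot is run: 12:05 Oct 5, 2008 + 6h10m = 18:15 Oct 5, 2008.
The cells are harvested: 16:50 Oct 5, 2008.
The blot is imaged: 16:50 Oct 5, 2008 + 14h10m = 07:00 Oct 6, 2008.
Comparing: the western blot is run at 18:15 Oct 5, 2008 vs the blot is imaged at 07:00 Oct 6, 2008. Earlier: the western blot is run.

The western blot is run — 18:15 on 2008-10-05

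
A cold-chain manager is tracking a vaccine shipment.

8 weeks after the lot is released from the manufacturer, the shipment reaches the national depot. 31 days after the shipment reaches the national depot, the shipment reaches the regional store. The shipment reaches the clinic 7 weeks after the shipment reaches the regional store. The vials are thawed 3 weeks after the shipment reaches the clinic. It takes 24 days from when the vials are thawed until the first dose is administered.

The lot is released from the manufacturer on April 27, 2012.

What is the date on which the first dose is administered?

The lot is released from the manufacturer: Apr 27, 2012.
The shipment reaches the national depot: Apr 27, 2012 + 8 weeks = Jun 22, 2012.
The shipment reaches the regional store: Jun 22, 2012 + 31 days = Jul 23, 2012.
The shipment reaches the clinic: Jul 23, 2012 + 7 weeks = Sep 10, 2012.
The vials are thawed: Sep 10, 2012 + 3 weeks = Oct 1, 2012.
The first dose is administered: Oct 1, 2012 + 24 days = Oct 25, 2012.

October 25, 2012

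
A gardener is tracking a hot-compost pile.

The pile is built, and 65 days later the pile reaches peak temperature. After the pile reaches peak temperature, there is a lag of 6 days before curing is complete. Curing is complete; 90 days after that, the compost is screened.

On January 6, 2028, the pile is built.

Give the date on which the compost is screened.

June 15, 2028

The pile is built: Jan 6, 2028.
The pile reaches peak temperature: Jan 6, 2028 + 65 days = Mar 11, 2028.
Curing is complete: Mar 11, 2028 + 6 days = Mar 17, 2028.
The compost is screened: Mar 17, 2028 + 90 days = Jun 15, 2028.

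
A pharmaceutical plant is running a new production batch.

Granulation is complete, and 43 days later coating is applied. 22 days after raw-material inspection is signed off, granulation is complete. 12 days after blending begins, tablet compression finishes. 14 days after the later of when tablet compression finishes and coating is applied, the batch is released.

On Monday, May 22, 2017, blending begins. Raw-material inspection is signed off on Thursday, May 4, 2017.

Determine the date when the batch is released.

Saturday, July 22, 2017

Blending begins: May 22, 2017.
Tablet compression finishes: May 22, 2017 + 12 days = Jun 3, 2017.
Raw-material inspection is signed off: May 4, 2017.
Granulation is complete: May 4, 2017 + 22 days = May 26, 2017.
Coating is applied: May 26, 2017 + 43 days = Jul 8, 2017.
Both prerequisites met — tablet compression finishes (Jun 3, 2017), coating is applied (Jul 8, 2017); the later is Jul 8, 2017.
The batch is released: Jul 8, 2017 + 14 days = Jul 22, 2017.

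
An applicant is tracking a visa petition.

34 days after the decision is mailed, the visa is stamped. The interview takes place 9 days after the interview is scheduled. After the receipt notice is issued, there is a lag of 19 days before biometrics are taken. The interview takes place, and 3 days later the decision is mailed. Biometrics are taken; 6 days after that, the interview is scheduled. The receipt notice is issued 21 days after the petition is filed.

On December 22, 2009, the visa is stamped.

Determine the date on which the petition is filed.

September 21, 2009

The visa is stamped: Dec 22, 2009.
The decision is mailed: Dec 22, 2009 − 34 days = Nov 18, 2009.
The interview takes place: Nov 18, 2009 − 3 days = Nov 15, 2009.
The interview is scheduled: Nov 15, 2009 − 9 days = Nov 6, 2009.
Biometrics are taken: Nov 6, 2009 − 6 days = Oct 31, 2009.
The receipt notice is issued: Oct 31, 2009 − 19 days = Oct 12, 2009.
The petition is filed: Oct 12, 2009 − 21 days = Sep 21, 2009.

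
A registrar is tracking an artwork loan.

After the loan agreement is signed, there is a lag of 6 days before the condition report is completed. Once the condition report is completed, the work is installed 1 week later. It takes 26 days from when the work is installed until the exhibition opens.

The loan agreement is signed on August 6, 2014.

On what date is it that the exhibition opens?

The loan agreement is signed: Aug 6, 2014.
The condition report is completed: Aug 6, 2014 + 6 days = Aug 12, 2014.
The work is installed: Aug 12, 2014 + 1 week = Aug 19, 2014.
The exhibition opens: Aug 19, 2014 + 26 days = Sep 14, 2014.

September 14, 2014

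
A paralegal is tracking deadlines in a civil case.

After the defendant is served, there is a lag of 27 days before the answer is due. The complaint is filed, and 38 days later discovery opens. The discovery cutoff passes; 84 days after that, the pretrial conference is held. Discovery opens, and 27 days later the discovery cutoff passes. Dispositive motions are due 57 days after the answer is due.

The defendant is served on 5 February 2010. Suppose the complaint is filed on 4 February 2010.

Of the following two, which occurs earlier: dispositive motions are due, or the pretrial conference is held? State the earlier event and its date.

Dispositive motions are due — 30 April 2010

The defendant is served: Feb 5, 2010.
The answer is due: Feb 5, 2010 + 27 days = Mar 4, 2010.
Dispositive motions are due: Mar 4, 2010 + 57 days = Apr 30, 2010.
The complaint is filed: Feb 4, 2010.
Discovery opens: Feb 4, 2010 + 38 days = Mar 14, 2010.
The discovery cutoff passes: Mar 14, 2010 + 27 days = Apr 10, 2010.
The pretrial conference is held: Apr 10, 2010 + 84 days = Jul 3, 2010.
Comparing: dispositive motions are due on Apr 30, 2010 vs the pretrial conference is held on Jul 3, 2010. Earlier: dispositive motions are due.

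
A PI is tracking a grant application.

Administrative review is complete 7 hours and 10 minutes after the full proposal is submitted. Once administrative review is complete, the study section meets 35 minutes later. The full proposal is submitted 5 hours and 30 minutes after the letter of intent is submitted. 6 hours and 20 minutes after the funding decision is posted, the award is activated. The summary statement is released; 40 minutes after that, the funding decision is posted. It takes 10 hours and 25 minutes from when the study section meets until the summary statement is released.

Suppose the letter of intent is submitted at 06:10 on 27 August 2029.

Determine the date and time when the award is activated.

The letter of intent is submitted: 06:10 Aug 27, 2029.
The full proposal is submitted: 06:10 Aug 27, 2029 + 5h30m = 11:40 Aug 27, 2029.
Administrative review is complete: 11:40 Aug 27, 2029 + 7h10m = 18:50 Aug 27, 2029.
The study section meets: 18:50 Aug 27, 2029 + 35m = 19:25 Aug 27, 2029.
The summary statement is released: 19:25 Aug 27, 2029 + 10h25m = 05:50 Aug 28, 2029.
The funding decision is posted: 05:50 Aug 28, 2029 + 40m = 06:30 Aug 28, 2029.
The award is activated: 06:30 Aug 28, 2029 + 6h20m = 12:50 Aug 28, 2029.

12:50 on 28 August 2029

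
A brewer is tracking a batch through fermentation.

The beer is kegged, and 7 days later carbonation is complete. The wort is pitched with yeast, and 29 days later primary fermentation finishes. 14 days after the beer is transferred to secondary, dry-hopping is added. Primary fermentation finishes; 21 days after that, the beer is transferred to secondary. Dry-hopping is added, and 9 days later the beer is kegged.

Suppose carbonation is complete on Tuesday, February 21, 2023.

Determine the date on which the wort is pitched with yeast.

Saturday, December 3, 2022

Carbonation is complete: Feb 21, 2023.
The beer is kegged: Feb 21, 2023 − 7 days = Feb 14, 2023.
Dry-hopping is added: Feb 14, 2023 − 9 days = Feb 5, 2023.
The beer is transferred to secondary: Feb 5, 2023 − 14 days = Jan 22, 2023.
Primary fermentation finishes: Jan 22, 2023 − 21 days = Jan 1, 2023.
The wort is pitched with yeast: Jan 1, 2023 − 29 days = Dec 3, 2022.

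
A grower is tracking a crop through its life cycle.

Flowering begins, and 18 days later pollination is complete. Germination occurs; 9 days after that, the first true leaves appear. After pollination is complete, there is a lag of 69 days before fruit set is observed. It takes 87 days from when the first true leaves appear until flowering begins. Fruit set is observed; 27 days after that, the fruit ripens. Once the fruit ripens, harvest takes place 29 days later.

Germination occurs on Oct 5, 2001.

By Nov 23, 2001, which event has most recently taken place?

Germination occurs: Oct 5, 2001.
The first true leaves appear: Oct 5, 2001 + 9 days = Oct 14, 2001.
Flowering begins: Oct 14, 2001 + 87 days = Jan 9, 2002.
Pollination is complete: Jan 9, 2002 + 18 days = Jan 27, 2002.
Fruit set is observed: Jan 27, 2002 + 69 days = Apr 6, 2002.
The fruit ripens: Apr 6, 2002 + 27 days = May 3, 2002.
Harvest takes place: May 3, 2002 + 29 days = Jun 1, 2002.
Nov 23, 2001 falls between when the first true leaves appear (Oct 14, 2001) and when flowering begins (Jan 9, 2002).

The first true leaves appear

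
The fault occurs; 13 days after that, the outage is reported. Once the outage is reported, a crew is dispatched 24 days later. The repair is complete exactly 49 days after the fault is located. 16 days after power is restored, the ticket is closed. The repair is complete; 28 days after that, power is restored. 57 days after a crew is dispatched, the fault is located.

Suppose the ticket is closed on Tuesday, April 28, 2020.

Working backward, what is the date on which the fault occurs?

The ticket is closed: Apr 28, 2020.
Power is restored: Apr 28, 2020 − 16 days = Apr 12, 2020.
The repair is complete: Apr 12, 2020 − 28 days = Mar 15, 2020.
The fault is located: Mar 15, 2020 − 49 days = Jan 26, 2020.
A crew is dispatched: Jan 26, 2020 − 57 days = Nov 30, 2019.
The outage is reported: Nov 30, 2019 − 24 days = Nov 6, 2019.
The fault occurs: Nov 6, 2019 − 13 days = Oct 24, 2019.

Thursday, October 24, 2019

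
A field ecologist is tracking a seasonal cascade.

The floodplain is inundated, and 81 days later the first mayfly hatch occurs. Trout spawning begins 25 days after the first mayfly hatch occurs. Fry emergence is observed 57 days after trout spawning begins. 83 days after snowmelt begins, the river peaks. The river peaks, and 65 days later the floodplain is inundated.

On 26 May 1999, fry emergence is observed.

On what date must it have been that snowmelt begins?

19 July 1998

Fry emergence is observed: May 26, 1999.
Trout spawning begins: May 26, 1999 − 57 days = Mar 30, 1999.
The first mayfly hatch occurs: Mar 30, 1999 − 25 days = Mar 5, 1999.
The floodplain is inundated: Mar 5, 1999 − 81 days = Dec 14, 1998.
The river peaks: Dec 14, 1998 − 65 days = Oct 10, 1998.
Snowmelt begins: Oct 10, 1998 − 83 days = Jul 19, 1998.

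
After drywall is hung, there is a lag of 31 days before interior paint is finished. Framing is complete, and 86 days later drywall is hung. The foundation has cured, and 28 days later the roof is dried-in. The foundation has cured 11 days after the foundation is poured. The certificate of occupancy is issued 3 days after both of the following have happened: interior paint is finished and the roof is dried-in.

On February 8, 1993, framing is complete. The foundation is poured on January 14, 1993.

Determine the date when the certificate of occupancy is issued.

June 8, 1993

Framing is complete: Feb 8, 1993.
Drywall is hung: Feb 8, 1993 + 86 days = May 5, 1993.
Interior paint is finished: May 5, 1993 + 31 days = Jun 5, 1993.
The foundation is poured: Jan 14, 1993.
The foundation has cured: Jan 14, 1993 + 11 days = Jan 25, 1993.
The roof is dried-in: Jan 25, 1993 + 28 days = Feb 22, 1993.
Both prerequisites met — interior paint is finished (Jun 5, 1993), the roof is dried-in (Feb 22, 1993); the later is Jun 5, 1993.
The certificate of occupancy is issued: Jun 5, 1993 + 3 days = Jun 8, 1993.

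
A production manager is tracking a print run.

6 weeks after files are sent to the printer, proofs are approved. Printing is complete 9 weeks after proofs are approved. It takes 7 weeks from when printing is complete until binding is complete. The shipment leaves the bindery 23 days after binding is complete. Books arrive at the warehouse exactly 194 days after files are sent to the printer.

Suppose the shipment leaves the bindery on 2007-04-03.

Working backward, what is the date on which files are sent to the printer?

2006-10-08

The shipment leaves the bindery: Apr 3, 2007.
Binding is complete: Apr 3, 2007 − 23 days = Mar 11, 2007.
Printing is complete: Mar 11, 2007 − 7 weeks = Jan 21, 2007.
Proofs are approved: Jan 21, 2007 − 9 weeks = Nov 19, 2006.
Files are sent to the printer: Nov 19, 2006 − 6 weeks = Oct 8, 2006.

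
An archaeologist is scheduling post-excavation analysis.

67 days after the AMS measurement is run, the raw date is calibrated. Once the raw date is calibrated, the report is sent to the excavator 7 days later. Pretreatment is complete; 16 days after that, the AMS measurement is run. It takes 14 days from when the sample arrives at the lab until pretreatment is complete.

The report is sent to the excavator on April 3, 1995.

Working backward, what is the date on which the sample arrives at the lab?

The report is sent to the excavator: Apr 3, 1995.
The raw date is calibrated: Apr 3, 1995 − 7 days = Mar 27, 1995.
The AMS measurement is run: Mar 27, 1995 − 67 days = Jan 19, 1995.
Pretreatment is complete: Jan 19, 1995 − 16 days = Jan 3, 1995.
The sample arrives at the lab: Jan 3, 1995 − 14 days = Dec 20, 1994.

December 20, 1994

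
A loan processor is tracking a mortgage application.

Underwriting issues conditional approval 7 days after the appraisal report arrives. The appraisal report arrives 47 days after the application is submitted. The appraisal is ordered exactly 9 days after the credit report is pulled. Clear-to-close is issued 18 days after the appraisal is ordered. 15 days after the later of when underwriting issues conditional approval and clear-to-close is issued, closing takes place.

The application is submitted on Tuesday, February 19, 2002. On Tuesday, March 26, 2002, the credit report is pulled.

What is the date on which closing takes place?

The application is submitted: Feb 19, 2002.
The appraisal report arrives: Feb 19, 2002 + 47 days = Apr 7, 2002.
Underwriting issues conditional approval: Apr 7, 2002 + 7 days = Apr 14, 2002.
The credit report is pulled: Mar 26, 2002.
The appraisal is ordered: Mar 26, 2002 + 9 days = Apr 4, 2002.
Clear-to-close is issued: Apr 4, 2002 + 18 days = Apr 22, 2002.
Both prerequisites met — underwriting issues conditional approval (Apr 14, 2002), clear-to-close is issued (Apr 22, 2002); the later is Apr 22, 2002.
Closing takes place: Apr 22, 2002 + 15 days = May 7, 2002.

Tuesday, May 7, 2002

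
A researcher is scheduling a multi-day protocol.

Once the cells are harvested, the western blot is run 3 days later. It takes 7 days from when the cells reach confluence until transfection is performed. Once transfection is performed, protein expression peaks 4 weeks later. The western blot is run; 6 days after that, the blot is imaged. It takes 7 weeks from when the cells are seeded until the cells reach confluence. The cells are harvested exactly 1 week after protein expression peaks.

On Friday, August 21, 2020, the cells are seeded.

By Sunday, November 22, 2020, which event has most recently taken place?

The cells are harvested

The cells are seeded: Aug 21, 2020.
The cells reach confluence: Aug 21, 2020 + 7 weeks = Oct 9, 2020.
Transfection is performed: Oct 9, 2020 + 7 days = Oct 16, 2020.
Protein expression peaks: Oct 16, 2020 + 4 weeks = Nov 13, 2020.
The cells are harvested: Nov 13, 2020 + 1 week = Nov 20, 2020.
The western blot is run: Nov 20, 2020 + 3 days = Nov 23, 2020.
The blot is imaged: Nov 23, 2020 + 6 days = Nov 29, 2020.
Nov 22, 2020 falls between when the cells are harvested (Nov 20, 2020) and when the western blot is run (Nov 23, 2020).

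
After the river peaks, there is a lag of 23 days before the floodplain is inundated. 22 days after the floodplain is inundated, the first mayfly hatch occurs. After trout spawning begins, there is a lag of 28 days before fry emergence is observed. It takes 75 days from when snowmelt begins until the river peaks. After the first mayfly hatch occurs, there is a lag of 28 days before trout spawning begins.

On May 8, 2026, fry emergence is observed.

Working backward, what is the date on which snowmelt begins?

Fry emergence is observed: May 8, 2026.
Trout spawning begins: May 8, 2026 − 28 days = Apr 10, 2026.
The first mayfly hatch occurs: Apr 10, 2026 − 28 days = Mar 13, 2026.
The floodplain is inundated: Mar 13, 2026 − 22 days = Feb 19, 2026.
The river peaks: Feb 19, 2026 − 23 days = Jan 27, 2026.
Snowmelt begins: Jan 27, 2026 − 75 days = Nov 13, 2025.

Nov 13, 2025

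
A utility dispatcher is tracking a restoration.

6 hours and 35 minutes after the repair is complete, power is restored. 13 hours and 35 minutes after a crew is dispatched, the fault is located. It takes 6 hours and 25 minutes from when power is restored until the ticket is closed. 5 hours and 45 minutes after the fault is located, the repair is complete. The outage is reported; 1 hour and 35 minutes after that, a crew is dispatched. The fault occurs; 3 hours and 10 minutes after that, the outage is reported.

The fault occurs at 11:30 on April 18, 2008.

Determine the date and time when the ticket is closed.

00:35 on April 20, 2008

The fault occurs: 11:30 Apr 18, 2008.
The outage is reported: 11:30 Apr 18, 2008 + 3h10m = 14:40 Apr 18, 2008.
A crew is dispatched: 14:40 Apr 18, 2008 + 1h35m = 16:15 Apr 18, 2008.
The fault is located: 16:15 Apr 18, 2008 + 13h35m = 05:50 Apr 19, 2008.
The repair is complete: 05:50 Apr 19, 2008 + 5h45m = 11:35 Apr 19, 2008.
Power is restored: 11:35 Apr 19, 2008 + 6h35m = 18:10 Apr 19, 2008.
The ticket is closed: 18:10 Apr 19, 2008 + 6h25m = 00:35 Apr 20, 2008.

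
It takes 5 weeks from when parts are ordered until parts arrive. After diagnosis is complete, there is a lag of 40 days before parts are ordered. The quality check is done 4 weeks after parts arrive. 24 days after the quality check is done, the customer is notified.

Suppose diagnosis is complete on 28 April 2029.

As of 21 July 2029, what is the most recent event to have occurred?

Diagnosis is complete: Apr 28, 2029.
Parts are ordered: Apr 28, 2029 + 40 days = Jun 7, 2029.
Parts arrive: Jun 7, 2029 + 5 weeks = Jul 12, 2029.
The quality check is done: Jul 12, 2029 + 4 weeks = Aug 9, 2029.
The customer is notified: Aug 9, 2029 + 24 days = Sep 2, 2029.
Jul 21, 2029 falls between when parts arrive (Jul 12, 2029) and when the quality check is done (Aug 9, 2029).

Parts arrive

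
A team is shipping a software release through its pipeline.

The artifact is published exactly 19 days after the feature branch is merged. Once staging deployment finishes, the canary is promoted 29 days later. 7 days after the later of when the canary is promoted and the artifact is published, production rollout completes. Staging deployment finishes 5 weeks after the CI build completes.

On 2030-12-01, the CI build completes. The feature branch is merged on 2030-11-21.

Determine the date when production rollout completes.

2031-02-10

The CI build completes: Dec 1, 2030.
Staging deployment finishes: Dec 1, 2030 + 5 weeks = Jan 5, 2031.
The canary is promoted: Jan 5, 2031 + 29 days = Feb 3, 2031.
The feature branch is merged: Nov 21, 2030.
The artifact is published: Nov 21, 2030 + 19 days = Dec 10, 2030.
Both prerequisites met — the canary is promoted (Feb 3, 2031), the artifact is published (Dec 10, 2030); the later is Feb 3, 2031.
Production rollout completes: Feb 3, 2031 + 7 days = Feb 10, 2031.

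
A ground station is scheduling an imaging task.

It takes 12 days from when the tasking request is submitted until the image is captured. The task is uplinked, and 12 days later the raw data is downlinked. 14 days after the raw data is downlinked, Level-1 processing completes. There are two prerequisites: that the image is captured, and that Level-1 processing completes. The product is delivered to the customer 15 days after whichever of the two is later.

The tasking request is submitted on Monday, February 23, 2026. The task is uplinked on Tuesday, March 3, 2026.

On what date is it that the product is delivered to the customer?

Monday, April 13, 2026

The tasking request is submitted: Feb 23, 2026.
The image is captured: Feb 23, 2026 + 12 days = Mar 7, 2026.
The task is uplinked: Mar 3, 2026.
The raw data is downlinked: Mar 3, 2026 + 12 days = Mar 15, 2026.
Level-1 processing completes: Mar 15, 2026 + 14 days = Mar 29, 2026.
Both prerequisites met — the image is captured (Mar 7, 2026), Level-1 processing completes (Mar 29, 2026); the later is Mar 29, 2026.
The product is delivered to the customer: Mar 29, 2026 + 15 days = Apr 13, 2026.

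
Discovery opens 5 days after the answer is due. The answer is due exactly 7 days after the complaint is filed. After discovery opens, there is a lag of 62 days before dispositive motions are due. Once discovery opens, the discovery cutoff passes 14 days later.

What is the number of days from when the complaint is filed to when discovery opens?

Causal path: the complaint is filed → the answer is due → discovery opens.
Total delay along the path: 7 + 5 = 12 days.

12 days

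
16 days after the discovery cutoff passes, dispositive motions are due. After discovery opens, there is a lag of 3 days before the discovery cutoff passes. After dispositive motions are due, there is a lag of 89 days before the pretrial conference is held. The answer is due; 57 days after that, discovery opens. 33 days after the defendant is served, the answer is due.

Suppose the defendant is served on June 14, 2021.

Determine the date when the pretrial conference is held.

The defendant is served: Jun 14, 2021.
The answer is due: Jun 14, 2021 + 33 days = Jul 17, 2021.
Discovery opens: Jul 17, 2021 + 57 days = Sep 12, 2021.
The discovery cutoff passes: Sep 12, 2021 + 3 days = Sep 15, 2021.
Dispositive motions are due: Sep 15, 2021 + 16 days = Oct 1, 2021.
The pretrial conference is held: Oct 1, 2021 + 89 days = Dec 29, 2021.

December 29, 2021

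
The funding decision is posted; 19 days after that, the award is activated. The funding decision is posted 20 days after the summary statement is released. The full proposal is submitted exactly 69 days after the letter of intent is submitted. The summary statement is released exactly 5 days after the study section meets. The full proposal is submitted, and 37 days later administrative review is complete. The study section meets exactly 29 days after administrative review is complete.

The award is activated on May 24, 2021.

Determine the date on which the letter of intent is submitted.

The award is activated: May 24, 2021.
The funding decision is posted: May 24, 2021 − 19 days = May 5, 2021.
The summary statement is released: May 5, 2021 − 20 days = Apr 15, 2021.
The study section meets: Apr 15, 2021 − 5 days = Apr 10, 2021.
Administrative review is complete: Apr 10, 2021 − 29 days = Mar 12, 2021.
The full proposal is submitted: Mar 12, 2021 − 37 days = Feb 3, 2021.
The letter of intent is submitted: Feb 3, 2021 − 69 days = Nov 26, 2020.

November 26, 2020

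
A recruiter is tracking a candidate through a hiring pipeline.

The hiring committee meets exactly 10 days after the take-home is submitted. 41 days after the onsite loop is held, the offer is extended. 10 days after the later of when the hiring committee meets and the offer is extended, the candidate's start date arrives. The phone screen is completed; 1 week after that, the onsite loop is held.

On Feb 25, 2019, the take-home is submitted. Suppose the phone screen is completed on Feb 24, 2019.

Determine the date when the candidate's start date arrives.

The take-home is submitted: Feb 25, 2019.
The hiring committee meets: Feb 25, 2019 + 10 days = Mar 7, 2019.
The phone screen is completed: Feb 24, 2019.
The onsite loop is held: Feb 24, 2019 + 1 week = Mar 3, 2019.
The offer is extended: Mar 3, 2019 + 41 days = Apr 13, 2019.
Both prerequisites met — the hiring committee meets (Mar 7, 2019), the offer is extended (Apr 13, 2019); the later is Apr 13, 2019.
The candidate's start date arrives: Apr 13, 2019 + 10 days = Apr 23, 2019.

Apr 23, 2019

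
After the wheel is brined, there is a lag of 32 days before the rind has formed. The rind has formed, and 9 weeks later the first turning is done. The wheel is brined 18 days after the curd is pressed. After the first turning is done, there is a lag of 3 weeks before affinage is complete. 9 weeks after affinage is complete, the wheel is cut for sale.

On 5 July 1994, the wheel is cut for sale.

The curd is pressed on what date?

20 December 1993

The wheel is cut for sale: Jul 5, 1994.
Affinage is complete: Jul 5, 1994 − 9 weeks = May 3, 1994.
The first turning is done: May 3, 1994 − 3 weeks = Apr 12, 1994.
The rind has formed: Apr 12, 1994 − 9 weeks = Feb 8, 1994.
The wheel is brined: Feb 8, 1994 − 32 days = Jan 7, 1994.
The curd is pressed: Jan 7, 1994 − 18 days = Dec 20, 1993.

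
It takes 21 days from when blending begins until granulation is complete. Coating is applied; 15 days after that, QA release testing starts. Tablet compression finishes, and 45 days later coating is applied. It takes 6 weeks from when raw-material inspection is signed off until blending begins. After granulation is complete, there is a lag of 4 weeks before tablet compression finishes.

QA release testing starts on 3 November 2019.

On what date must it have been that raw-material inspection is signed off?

QA release testing starts: Nov 3, 2019.
Coating is applied: Nov 3, 2019 − 15 days = Oct 19, 2019.
Tablet compression finishes: Oct 19, 2019 − 45 days = Sep 4, 2019.
Granulation is complete: Sep 4, 2019 − 4 weeks = Aug 7, 2019.
Blending begins: Aug 7, 2019 − 21 days = Jul 17, 2019.
Raw-material inspection is signed off: Jul 17, 2019 − 6 weeks = Jun 5, 2019.

5 June 2019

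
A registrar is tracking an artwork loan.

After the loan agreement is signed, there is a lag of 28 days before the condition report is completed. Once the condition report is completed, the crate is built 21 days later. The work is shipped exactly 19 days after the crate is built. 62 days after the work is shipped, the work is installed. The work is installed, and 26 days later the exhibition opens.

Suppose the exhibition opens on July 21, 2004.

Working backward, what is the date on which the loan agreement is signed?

February 16, 2004

The exhibition opens: Jul 21, 2004.
The work is installed: Jul 21, 2004 − 26 days = Jun 25, 2004.
The work is shipped: Jun 25, 2004 − 62 days = Apr 24, 2004.
The crate is built: Apr 24, 2004 − 19 days = Apr 5, 2004.
The condition report is completed: Apr 5, 2004 − 21 days = Mar 15, 2004.
The loan agreement is signed: Mar 15, 2004 − 28 days = Feb 16, 2004.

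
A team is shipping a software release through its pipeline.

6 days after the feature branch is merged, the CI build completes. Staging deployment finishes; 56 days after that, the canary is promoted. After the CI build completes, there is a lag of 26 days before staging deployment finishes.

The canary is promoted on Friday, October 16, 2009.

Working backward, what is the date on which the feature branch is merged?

Monday, July 20, 2009

The canary is promoted: Oct 16, 2009.
Staging deployment finishes: Oct 16, 2009 − 56 days = Aug 21, 2009.
The CI build completes: Aug 21, 2009 − 26 days = Jul 26, 2009.
The feature branch is merged: Jul 26, 2009 − 6 days = Jul 20, 2009.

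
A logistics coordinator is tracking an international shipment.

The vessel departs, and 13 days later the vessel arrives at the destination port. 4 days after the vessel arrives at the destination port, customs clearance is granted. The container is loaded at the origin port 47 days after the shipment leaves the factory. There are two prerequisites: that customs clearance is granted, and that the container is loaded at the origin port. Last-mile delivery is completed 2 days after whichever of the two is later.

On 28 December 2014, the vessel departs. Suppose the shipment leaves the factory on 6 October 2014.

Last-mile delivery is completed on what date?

16 January 2015

The vessel departs: Dec 28, 2014.
The vessel arrives at the destination port: Dec 28, 2014 + 13 days = Jan 10, 2015.
Customs clearance is granted: Jan 10, 2015 + 4 days = Jan 14, 2015.
The shipment leaves the factory: Oct 6, 2014.
The container is loaded at the origin port: Oct 6, 2014 + 47 days = Nov 22, 2014.
Both prerequisites met — customs clearance is granted (Jan 14, 2015), the container is loaded at the origin port (Nov 22, 2014); the later is Jan 14, 2015.
Last-mile delivery is completed: Jan 14, 2015 + 2 days = Jan 16, 2015.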